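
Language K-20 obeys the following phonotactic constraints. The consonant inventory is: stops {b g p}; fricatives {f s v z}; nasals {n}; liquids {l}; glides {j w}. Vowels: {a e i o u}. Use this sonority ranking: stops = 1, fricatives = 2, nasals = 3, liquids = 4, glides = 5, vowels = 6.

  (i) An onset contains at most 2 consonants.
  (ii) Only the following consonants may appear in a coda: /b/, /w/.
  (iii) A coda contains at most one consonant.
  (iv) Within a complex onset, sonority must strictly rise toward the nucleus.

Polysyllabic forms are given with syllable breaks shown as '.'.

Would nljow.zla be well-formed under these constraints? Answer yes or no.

nljow.zla — violates constraint (i): syllable 1 onset /nlj/ has 3 consonants (> 2) → ill-formed

no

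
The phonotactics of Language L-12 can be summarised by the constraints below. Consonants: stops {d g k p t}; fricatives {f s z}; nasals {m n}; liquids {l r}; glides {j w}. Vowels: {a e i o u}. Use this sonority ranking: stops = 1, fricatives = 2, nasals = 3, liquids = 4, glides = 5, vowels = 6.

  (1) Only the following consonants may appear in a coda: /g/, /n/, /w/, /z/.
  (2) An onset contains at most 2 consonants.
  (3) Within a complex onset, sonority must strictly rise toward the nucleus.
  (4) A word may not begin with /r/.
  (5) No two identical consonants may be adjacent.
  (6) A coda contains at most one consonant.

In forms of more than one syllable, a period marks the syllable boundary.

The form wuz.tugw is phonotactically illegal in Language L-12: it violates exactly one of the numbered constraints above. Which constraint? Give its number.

wuz.tugw: syllable 2 coda /gw/ has 2 consonants (> 1).
This is a violation of constraint 6: "A coda contains at most one consonant."
The remaining constraints (1, 2, 3, 4, 5) are satisfied.

6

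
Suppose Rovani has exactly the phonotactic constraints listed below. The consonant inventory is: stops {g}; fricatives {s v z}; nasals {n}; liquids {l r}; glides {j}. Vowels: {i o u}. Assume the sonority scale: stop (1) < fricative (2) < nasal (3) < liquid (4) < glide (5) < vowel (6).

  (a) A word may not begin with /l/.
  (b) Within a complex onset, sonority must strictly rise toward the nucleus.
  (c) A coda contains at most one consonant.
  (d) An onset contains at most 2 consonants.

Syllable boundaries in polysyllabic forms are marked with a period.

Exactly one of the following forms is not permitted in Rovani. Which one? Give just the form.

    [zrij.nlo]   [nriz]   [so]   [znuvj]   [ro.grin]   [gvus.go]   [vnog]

[znuvj]

[zrij.nlo] — σ1 onset /zr/ (2→4 rises), coda /j/ ok; σ2 onset /nl/ (3→4 rises), coda /∅/ ok → permitted
[nriz] — σ1 onset /nr/ (3→4 rises), coda /z/ ok → permitted
[so] — σ1 onset /s/, coda /∅/ ok → permitted
[znuvj] — violates constraint (c): syllable 1 coda /vj/ has 2 consonants (> 1) → not permitted
[ro.grin] — σ1 onset /r/, coda /∅/ ok; σ2 onset /gr/ (1→4 rises), coda /n/ ok → permitted
[gvus.go] — σ1 onset /gv/ (1→2 rises), coda /s/ ok; σ2 onset /g/, coda /∅/ ok → permitted
[vnog] — σ1 onset /vn/ (2→3 rises), coda /g/ ok → permitted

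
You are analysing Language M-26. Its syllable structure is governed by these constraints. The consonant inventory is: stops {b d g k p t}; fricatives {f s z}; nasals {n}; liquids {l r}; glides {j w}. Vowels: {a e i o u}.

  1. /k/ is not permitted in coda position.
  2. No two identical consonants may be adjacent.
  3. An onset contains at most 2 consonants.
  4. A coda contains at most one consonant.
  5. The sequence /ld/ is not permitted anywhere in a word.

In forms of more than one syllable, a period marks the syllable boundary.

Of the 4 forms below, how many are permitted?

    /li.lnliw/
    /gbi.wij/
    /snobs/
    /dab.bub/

1

/li.lnliw/ — violates constraint 3: syllable 2 onset /lnl/ has 3 consonants (> 2) → not permitted
/gbi.wij/ — σ1 onset /gb/ (2C), coda /∅/ ok; σ2 onset /w/, coda /j/ ok → permitted
/snobs/ — violates constraint 4: syllable 1 coda /bs/ has 2 consonants (> 1) → not permitted
/dab.bub/ — violates constraint 2: adjacent identical consonants /bb/ → not permitted
Permitted: /gbi.wij/ → 1.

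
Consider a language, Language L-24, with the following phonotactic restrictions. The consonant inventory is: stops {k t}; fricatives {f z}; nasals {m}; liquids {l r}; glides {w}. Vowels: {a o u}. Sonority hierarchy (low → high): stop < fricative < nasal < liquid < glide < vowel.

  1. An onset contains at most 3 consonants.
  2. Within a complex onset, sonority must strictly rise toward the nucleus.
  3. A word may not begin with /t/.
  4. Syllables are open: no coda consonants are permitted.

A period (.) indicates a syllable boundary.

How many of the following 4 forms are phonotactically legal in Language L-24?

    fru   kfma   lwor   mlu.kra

3

fru — σ1 onset /fr/ (2→4 rises), coda /∅/ ok → phonotactically legal
kfma — σ1 onset /kfm/ (1→2→3 rises), coda /∅/ ok → phonotactically legal
lwor — violates constraint 4: syllable 1 coda /r/ has 1 consonant (> 0) → phonotactically illegal
mlu.kra — σ1 onset /ml/ (3→4 rises), coda /∅/ ok; σ2 onset /kr/ (1→4 rises), coda /∅/ ok → phonotactically legal
Phonotactically legal: fru, kfma, mlu.kra → 3.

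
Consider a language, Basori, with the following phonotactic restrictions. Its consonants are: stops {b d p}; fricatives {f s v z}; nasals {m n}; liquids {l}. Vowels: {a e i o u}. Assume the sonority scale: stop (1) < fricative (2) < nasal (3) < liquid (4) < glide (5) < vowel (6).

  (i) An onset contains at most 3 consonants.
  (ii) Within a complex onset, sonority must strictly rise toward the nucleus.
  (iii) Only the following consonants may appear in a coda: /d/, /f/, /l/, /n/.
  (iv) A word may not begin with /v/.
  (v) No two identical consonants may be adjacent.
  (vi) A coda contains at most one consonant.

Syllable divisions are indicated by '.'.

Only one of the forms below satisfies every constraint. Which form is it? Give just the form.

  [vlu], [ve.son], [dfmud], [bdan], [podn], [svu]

[vlu] — violates constraint (iv): word begins with /v/ → ill-formed
[ve.son] — violates constraint (iv): word begins with /v/ → ill-formed
[dfmud] — σ1 onset /dfm/ (1→2→3 rises), coda /d/ ok → well-formed
[bdan] — violates constraint (ii): syllable 1 onset /bd/: /b/ (stop, 1) → /d/ (stop, 1) does not rise → ill-formed
[podn] — violates constraint (vi): syllable 1 coda /dn/ has 2 consonants (> 1) → ill-formed
[svu] — violates constraint (ii): syllable 1 onset /sv/: /s/ (fricative, 2) → /v/ (fricative, 2) does not rise → ill-formed

[dfmud]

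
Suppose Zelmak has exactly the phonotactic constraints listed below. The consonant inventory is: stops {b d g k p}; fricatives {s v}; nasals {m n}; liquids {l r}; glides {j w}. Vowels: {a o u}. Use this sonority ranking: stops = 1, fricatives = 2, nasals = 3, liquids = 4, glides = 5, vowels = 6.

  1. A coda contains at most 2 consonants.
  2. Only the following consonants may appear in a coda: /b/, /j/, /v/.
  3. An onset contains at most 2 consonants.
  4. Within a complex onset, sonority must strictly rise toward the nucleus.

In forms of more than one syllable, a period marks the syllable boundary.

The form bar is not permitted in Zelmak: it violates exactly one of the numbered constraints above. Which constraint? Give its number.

2

bar: syllable 1 coda contains /r/, which is not a licensed coda consonant.
This is a violation of constraint 2: "Only the following consonants may appear in a coda: /b/, /j/, /v/."
The remaining constraints (1, 3, 4) are satisfied.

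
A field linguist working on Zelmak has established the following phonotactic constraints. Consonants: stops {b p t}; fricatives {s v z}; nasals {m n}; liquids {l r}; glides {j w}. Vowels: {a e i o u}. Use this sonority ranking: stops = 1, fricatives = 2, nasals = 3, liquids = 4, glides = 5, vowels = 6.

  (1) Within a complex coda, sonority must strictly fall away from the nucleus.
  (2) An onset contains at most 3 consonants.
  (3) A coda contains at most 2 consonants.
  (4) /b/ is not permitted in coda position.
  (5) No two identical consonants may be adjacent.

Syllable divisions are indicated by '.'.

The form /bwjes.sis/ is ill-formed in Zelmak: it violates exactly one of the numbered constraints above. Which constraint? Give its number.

5

/bwjes.sis/: adjacent identical consonants /ss/.
This is a violation of constraint 5: "No two identical consonants may be adjacent."
The remaining constraints (1, 2, 3, 4) are satisfied.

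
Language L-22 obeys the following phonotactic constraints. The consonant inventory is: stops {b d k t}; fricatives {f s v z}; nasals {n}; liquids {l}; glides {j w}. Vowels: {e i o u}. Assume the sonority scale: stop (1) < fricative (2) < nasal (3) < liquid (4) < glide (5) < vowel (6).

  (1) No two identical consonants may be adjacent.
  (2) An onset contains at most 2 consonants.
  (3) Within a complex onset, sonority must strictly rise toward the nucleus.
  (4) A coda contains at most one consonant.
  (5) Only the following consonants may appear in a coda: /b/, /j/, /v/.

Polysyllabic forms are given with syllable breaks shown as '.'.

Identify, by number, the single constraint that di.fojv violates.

4

di.fojv: syllable 2 coda /jv/ has 2 consonants (> 1).
This is a violation of constraint 4: "A coda contains at most one consonant."
The remaining constraints (1, 2, 3, 5) are satisfied.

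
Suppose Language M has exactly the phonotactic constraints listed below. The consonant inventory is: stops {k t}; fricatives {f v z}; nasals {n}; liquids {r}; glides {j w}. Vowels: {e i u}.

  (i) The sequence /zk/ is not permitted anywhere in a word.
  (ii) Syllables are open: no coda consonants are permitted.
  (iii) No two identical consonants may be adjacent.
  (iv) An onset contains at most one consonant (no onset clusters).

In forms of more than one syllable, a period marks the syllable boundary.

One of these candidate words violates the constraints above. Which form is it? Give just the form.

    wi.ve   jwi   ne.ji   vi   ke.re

wi.ve — σ1 onset /w/, coda /∅/ ok; σ2 onset /v/, coda /∅/ ok → phonotactically legal
jwi — violates constraint (iv): syllable 1 onset /jw/ has 2 consonants (> 1) → phonotactically illegal
ne.ji — σ1 onset /n/, coda /∅/ ok; σ2 onset /j/, coda /∅/ ok → phonotactically legal
vi — σ1 onset /v/, coda /∅/ ok → phonotactically legal
ke.re — σ1 onset /k/, coda /∅/ ok; σ2 onset /r/, coda /∅/ ok → phonotactically legal

jwi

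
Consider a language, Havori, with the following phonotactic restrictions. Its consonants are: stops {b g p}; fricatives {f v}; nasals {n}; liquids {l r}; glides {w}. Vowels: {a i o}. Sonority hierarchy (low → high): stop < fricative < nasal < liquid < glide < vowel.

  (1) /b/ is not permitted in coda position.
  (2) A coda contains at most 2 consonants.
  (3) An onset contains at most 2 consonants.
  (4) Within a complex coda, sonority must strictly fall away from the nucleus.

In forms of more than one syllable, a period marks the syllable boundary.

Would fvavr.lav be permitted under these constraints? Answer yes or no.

fvavr.lav — violates constraint 4: syllable 1 coda /vr/: /v/ (fricative, 2) → /r/ (liquid, 4) does not fall → not permitted

no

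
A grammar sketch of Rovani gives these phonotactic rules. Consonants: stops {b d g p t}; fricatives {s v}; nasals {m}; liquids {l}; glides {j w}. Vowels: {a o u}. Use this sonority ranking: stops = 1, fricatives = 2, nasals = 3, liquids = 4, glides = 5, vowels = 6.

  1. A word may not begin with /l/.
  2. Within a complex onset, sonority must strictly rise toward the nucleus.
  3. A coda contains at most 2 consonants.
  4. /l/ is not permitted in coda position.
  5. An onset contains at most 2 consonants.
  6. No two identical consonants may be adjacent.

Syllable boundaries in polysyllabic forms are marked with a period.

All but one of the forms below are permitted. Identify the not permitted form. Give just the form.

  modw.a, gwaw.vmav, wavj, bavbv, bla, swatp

bavbv

modw.a — σ1 onset /m/, coda /dw/ (2C) ok; σ2 onset /∅/, coda /∅/ ok → permitted
gwaw.vmav — σ1 onset /gw/ (1→5 rises), coda /w/ ok; σ2 onset /vm/ (2→3 rises), coda /v/ ok → permitted
wavj — σ1 onset /w/, coda /vj/ (2C) ok → permitted
bavbv — violates constraint 3: syllable 1 coda /vbv/ has 3 consonants (> 2) → not permitted
bla — σ1 onset /bl/ (1→4 rises), coda /∅/ ok → permitted
swatp — σ1 onset /sw/ (2→5 rises), coda /tp/ (2C) ok → permitted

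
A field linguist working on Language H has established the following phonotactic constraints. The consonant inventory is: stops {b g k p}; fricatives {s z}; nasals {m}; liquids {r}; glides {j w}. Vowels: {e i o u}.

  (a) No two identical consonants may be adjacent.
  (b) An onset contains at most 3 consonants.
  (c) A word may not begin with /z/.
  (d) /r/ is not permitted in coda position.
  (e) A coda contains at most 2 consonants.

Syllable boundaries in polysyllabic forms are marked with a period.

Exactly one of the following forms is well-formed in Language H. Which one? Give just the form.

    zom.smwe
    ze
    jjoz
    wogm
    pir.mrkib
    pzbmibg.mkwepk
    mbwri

wogm

zom.smwe — violates constraint (c): word begins with /z/ → ill-formed
ze — violates constraint (c): word begins with /z/ → ill-formed
jjoz — violates constraint (a): adjacent identical consonants /jj/ → ill-formed
wogm — σ1 onset /w/, coda /gm/ (2C) ok → well-formed
pir.mrkib — violates constraint (d): syllable 1 coda contains /r/ → ill-formed
pzbmibg.mkwepk — violates constraint (b): syllable 1 onset /pzbm/ has 4 consonants (> 3) → ill-formed
mbwri — violates constraint (b): syllable 1 onset /mbwr/ has 4 consonants (> 3) → ill-formed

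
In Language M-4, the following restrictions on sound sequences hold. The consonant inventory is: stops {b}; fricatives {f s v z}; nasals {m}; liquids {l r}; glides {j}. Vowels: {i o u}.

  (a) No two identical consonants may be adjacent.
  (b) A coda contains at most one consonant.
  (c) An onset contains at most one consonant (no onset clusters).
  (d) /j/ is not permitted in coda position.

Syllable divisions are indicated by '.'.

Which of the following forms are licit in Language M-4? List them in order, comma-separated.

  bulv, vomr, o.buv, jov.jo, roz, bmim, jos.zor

bulv — violates constraint (b): syllable 1 coda /lv/ has 2 consonants (> 1) → illicit
vomr — violates constraint (b): syllable 1 coda /mr/ has 2 consonants (> 1) → illicit
o.buv — σ1 onset /∅/, coda /∅/ ok; σ2 onset /b/, coda /v/ ok → licit
jov.jo — σ1 onset /j/, coda /v/ ok; σ2 onset /j/, coda /∅/ ok → licit
roz — σ1 onset /r/, coda /z/ ok → licit
bmim — violates constraint (c): syllable 1 onset /bm/ has 2 consonants (> 1) → illicit
jos.zor — σ1 onset /j/, coda /s/ ok; σ2 onset /z/, coda /r/ ok → licit

o.buv, jov.jo, roz, jos.zor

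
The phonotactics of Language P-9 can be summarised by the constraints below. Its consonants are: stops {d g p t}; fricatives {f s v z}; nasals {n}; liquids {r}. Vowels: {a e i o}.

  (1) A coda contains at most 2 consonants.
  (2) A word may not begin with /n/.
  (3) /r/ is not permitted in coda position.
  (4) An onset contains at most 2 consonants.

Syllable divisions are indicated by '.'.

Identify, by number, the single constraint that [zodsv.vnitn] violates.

[zodsv.vnitn]: syllable 1 coda /dsv/ has 3 consonants (> 2).
This is a violation of constraint 1: "A coda contains at most 2 consonants."
The remaining constraints (2, 3, 4) are satisfied.

1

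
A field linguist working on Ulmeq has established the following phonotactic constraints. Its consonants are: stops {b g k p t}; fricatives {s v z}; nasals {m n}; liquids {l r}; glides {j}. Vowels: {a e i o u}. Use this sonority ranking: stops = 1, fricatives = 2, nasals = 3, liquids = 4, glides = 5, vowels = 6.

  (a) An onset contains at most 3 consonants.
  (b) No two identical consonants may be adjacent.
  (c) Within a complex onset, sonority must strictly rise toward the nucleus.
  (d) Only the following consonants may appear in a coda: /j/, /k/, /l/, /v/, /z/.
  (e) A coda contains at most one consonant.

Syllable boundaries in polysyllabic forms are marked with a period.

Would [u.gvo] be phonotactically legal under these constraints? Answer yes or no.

yes

[u.gvo] — σ1 onset /∅/, coda /∅/ ok; σ2 onset /gv/ (1→2 rises), coda /∅/ ok → phonotactically legal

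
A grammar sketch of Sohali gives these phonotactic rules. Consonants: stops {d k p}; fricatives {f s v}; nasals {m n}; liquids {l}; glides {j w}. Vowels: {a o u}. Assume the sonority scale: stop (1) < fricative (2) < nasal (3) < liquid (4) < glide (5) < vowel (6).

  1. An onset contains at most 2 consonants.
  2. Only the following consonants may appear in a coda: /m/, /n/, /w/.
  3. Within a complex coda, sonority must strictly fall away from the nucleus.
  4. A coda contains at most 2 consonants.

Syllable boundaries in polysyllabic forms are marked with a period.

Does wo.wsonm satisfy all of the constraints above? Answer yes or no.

wo.wsonm — violates constraint 3: syllable 2 coda /nm/: /n/ (nasal, 3) → /m/ (nasal, 3) does not fall → phonotactically illegal

no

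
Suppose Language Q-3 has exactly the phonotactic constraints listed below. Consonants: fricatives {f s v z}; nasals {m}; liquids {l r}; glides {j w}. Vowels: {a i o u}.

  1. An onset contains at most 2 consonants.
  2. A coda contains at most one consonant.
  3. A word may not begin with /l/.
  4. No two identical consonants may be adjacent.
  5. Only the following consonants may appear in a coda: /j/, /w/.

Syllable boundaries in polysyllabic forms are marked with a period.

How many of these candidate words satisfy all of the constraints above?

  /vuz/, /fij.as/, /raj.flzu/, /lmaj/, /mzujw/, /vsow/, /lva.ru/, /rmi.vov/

1

/vuz/ — violates constraint 5: syllable 1 coda contains /z/, which is not a licensed coda consonant → not permitted
/fij.as/ — violates constraint 5: syllable 2 coda contains /s/, which is not a licensed coda consonant → not permitted
/raj.flzu/ — violates constraint 1: syllable 2 onset /flz/ has 3 consonants (> 2) → not permitted
/lmaj/ — violates constraint 3: word begins with /l/ → not permitted
/mzujw/ — violates constraint 2: syllable 1 coda /jw/ has 2 consonants (> 1) → not permitted
/vsow/ — σ1 onset /vs/ (2C), coda /w/ ok → permitted
/lva.ru/ — violates constraint 3: word begins with /l/ → not permitted
/rmi.vov/ — violates constraint 5: syllable 2 coda contains /v/, which is not a licensed coda consonant → not permitted
Permitted: /vsow/ → 1.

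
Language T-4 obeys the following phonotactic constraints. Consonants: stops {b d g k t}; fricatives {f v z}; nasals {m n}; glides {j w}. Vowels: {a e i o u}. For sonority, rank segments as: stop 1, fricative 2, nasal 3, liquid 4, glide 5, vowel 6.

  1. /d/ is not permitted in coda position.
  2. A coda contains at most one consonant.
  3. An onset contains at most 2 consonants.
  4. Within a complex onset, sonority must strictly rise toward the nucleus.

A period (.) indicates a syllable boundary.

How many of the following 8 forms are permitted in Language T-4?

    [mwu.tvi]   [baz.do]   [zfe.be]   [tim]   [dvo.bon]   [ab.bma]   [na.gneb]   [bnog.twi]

[mwu.tvi] — σ1 onset /mw/ (3→5 rises), coda /∅/ ok; σ2 onset /tv/ (1→2 rises), coda /∅/ ok → permitted
[baz.do] — σ1 onset /b/, coda /z/ ok; σ2 onset /d/, coda /∅/ ok → permitted
[zfe.be] — violates constraint 4: syllable 1 onset /zf/: /z/ (fricative, 2) → /f/ (fricative, 2) does not rise → not permitted
[tim] — σ1 onset /t/, coda /m/ ok → permitted
[dvo.bon] — σ1 onset /dv/ (1→2 rises), coda /∅/ ok; σ2 onset /b/, coda /n/ ok → permitted
[ab.bma] — σ1 onset /∅/, coda /b/ ok; σ2 onset /bm/ (1→3 rises), coda /∅/ ok → permitted
[na.gneb] — σ1 onset /n/, coda /∅/ ok; σ2 onset /gn/ (1→3 rises), coda /b/ ok → permitted
[bnog.twi] — σ1 onset /bn/ (1→3 rises), coda /g/ ok; σ2 onset /tw/ (1→5 rises), coda /∅/ ok → permitted
Permitted: [mwu.tvi], [baz.do], [tim], [dvo.bon], [ab.bma], [na.gneb], [bnog.twi] → 7.

7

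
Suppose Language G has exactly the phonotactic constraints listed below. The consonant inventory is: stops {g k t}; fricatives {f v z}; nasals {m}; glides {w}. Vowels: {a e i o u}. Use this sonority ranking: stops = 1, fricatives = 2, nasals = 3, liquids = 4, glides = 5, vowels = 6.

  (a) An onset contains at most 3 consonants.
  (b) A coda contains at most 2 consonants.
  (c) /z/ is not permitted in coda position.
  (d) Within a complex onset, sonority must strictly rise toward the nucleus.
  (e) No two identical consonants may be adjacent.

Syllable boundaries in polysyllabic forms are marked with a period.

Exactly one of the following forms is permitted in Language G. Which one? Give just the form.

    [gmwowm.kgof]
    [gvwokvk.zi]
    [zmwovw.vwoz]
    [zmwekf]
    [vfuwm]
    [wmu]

[zmwekf]

[gmwowm.kgof] — violates constraint (d): syllable 2 onset /kg/: /k/ (stop, 1) → /g/ (stop, 1) does not rise → not permitted
[gvwokvk.zi] — violates constraint (b): syllable 1 coda /kvk/ has 3 consonants (> 2) → not permitted
[zmwovw.vwoz] — violates constraint (c): syllable 2 coda contains /z/ → not permitted
[zmwekf] — σ1 onset /zmw/ (2→3→5 rises), coda /kf/ (2C) ok → permitted
[vfuwm] — violates constraint (d): syllable 1 onset /vf/: /v/ (fricative, 2) → /f/ (fricative, 2) does not rise → not permitted
[wmu] — violates constraint (d): syllable 1 onset /wm/: /w/ (glide, 5) → /m/ (nasal, 3) does not rise → not permitted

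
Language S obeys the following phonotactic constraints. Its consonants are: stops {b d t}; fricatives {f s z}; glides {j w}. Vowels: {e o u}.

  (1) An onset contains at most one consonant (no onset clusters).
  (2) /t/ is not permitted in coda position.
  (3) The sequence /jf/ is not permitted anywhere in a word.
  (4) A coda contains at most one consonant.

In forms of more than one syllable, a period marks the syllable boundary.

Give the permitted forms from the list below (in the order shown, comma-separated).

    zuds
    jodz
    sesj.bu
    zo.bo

zo.bo

zuds — violates constraint 4: syllable 1 coda /ds/ has 2 consonants (> 1) → not permitted
jodz — violates constraint 4: syllable 1 coda /dz/ has 2 consonants (> 1) → not permitted
sesj.bu — violates constraint 4: syllable 1 coda /sj/ has 2 consonants (> 1) → not permitted
zo.bo — σ1 onset /z/, coda /∅/ ok; σ2 onset /b/, coda /∅/ ok → permitted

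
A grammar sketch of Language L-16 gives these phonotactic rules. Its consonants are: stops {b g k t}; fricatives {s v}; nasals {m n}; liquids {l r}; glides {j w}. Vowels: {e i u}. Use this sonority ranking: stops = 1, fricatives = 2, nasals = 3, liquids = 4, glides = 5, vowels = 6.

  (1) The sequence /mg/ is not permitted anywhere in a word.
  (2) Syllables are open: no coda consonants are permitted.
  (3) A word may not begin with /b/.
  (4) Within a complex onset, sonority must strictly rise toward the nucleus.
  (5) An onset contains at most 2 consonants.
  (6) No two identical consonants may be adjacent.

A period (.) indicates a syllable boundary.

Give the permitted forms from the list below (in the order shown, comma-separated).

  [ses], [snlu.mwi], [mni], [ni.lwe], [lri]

[ses] — violates constraint 2: syllable 1 coda /s/ has 1 consonant (> 0) → not permitted
[snlu.mwi] — violates constraint 5: syllable 1 onset /snl/ has 3 consonants (> 2) → not permitted
[mni] — violates constraint 4: syllable 1 onset /mn/: /m/ (nasal, 3) → /n/ (nasal, 3) does not rise → not permitted
[ni.lwe] — σ1 onset /n/, coda /∅/ ok; σ2 onset /lw/ (4→5 rises), coda /∅/ ok → permitted
[lri] — violates constraint 4: syllable 1 onset /lr/: /l/ (liquid, 4) → /r/ (liquid, 4) does not rise → not permitted

[ni.lwe]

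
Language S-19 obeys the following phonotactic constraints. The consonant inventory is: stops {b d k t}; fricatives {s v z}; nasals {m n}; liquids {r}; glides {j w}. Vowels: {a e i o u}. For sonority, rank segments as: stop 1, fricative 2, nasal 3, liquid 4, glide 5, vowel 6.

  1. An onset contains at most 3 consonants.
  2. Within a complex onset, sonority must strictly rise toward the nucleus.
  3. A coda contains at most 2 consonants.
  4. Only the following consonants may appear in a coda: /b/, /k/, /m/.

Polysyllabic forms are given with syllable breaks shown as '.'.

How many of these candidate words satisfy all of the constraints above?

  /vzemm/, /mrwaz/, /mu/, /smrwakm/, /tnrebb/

/vzemm/ — violates constraint 2: syllable 1 onset /vz/: /v/ (fricative, 2) → /z/ (fricative, 2) does not rise → illicit
/mrwaz/ — violates constraint 4: syllable 1 coda contains /z/, which is not a licensed coda consonant → illicit
/mu/ — σ1 onset /m/, coda /∅/ ok → licit
/smrwakm/ — violates constraint 1: syllable 1 onset /smrw/ has 4 consonants (> 3) → illicit
/tnrebb/ — σ1 onset /tnr/ (1→3→4 rises), coda /bb/ (2C) ok → licit
Licit: /mu/, /tnrebb/ → 2.

2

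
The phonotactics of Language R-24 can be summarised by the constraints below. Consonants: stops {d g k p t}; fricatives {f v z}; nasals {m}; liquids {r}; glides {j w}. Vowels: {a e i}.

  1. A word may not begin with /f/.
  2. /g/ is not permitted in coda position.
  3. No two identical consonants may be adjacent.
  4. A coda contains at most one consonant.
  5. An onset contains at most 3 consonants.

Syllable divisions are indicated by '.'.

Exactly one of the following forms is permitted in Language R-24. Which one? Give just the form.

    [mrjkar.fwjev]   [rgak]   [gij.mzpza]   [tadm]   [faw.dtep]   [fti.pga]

[mrjkar.fwjev] — violates constraint 5: syllable 1 onset /mrjk/ has 4 consonants (> 3) → not permitted
[rgak] — σ1 onset /rg/ (2C), coda /k/ ok → permitted
[gij.mzpza] — violates constraint 5: syllable 2 onset /mzpz/ has 4 consonants (> 3) → not permitted
[tadm] — violates constraint 4: syllable 1 coda /dm/ has 2 consonants (> 1) → not permitted
[faw.dtep] — violates constraint 1: word begins with /f/ → not permitted
[fti.pga] — violates constraint 1: word begins with /f/ → not permitted

[rgak]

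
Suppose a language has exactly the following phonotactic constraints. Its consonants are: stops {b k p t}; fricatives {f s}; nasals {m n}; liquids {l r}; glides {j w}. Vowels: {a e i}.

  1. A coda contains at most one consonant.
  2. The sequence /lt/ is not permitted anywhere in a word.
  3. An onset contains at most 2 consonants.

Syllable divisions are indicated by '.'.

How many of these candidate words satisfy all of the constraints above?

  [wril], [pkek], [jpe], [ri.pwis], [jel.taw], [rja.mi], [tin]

[wril] — σ1 onset /wr/ (2C), coda /l/ ok → licit
[pkek] — σ1 onset /pk/ (2C), coda /k/ ok → licit
[jpe] — σ1 onset /jp/ (2C), coda /∅/ ok → licit
[ri.pwis] — σ1 onset /r/, coda /∅/ ok; σ2 onset /pw/ (2C), coda /s/ ok → licit
[jel.taw] — violates constraint 2: contains banned sequence /lt/ → illicit
[rja.mi] — σ1 onset /rj/ (2C), coda /∅/ ok; σ2 onset /m/, coda /∅/ ok → licit
[tin] — σ1 onset /t/, coda /n/ ok → licit
Licit: [wril], [pkek], [jpe], [ri.pwis], [rja.mi], [tin] → 6.

6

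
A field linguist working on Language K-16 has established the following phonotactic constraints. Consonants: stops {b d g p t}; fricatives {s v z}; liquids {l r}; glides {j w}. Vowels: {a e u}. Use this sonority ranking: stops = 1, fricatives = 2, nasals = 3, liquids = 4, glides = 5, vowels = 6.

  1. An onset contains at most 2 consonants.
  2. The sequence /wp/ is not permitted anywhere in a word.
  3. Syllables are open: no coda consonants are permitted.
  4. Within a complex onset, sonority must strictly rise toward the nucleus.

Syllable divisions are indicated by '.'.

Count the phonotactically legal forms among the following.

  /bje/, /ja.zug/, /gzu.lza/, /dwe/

2

/bje/ — σ1 onset /bj/ (1→5 rises), coda /∅/ ok → phonotactically legal
/ja.zug/ — violates constraint 3: syllable 2 coda /g/ has 1 consonant (> 0) → phonotactically illegal
/gzu.lza/ — violates constraint 4: syllable 2 onset /lz/: /l/ (liquid, 4) → /z/ (fricative, 2) does not rise → phonotactically illegal
/dwe/ — σ1 onset /dw/ (1→5 rises), coda /∅/ ok → phonotactically legal
Phonotactically legal: /bje/, /dwe/ → 2.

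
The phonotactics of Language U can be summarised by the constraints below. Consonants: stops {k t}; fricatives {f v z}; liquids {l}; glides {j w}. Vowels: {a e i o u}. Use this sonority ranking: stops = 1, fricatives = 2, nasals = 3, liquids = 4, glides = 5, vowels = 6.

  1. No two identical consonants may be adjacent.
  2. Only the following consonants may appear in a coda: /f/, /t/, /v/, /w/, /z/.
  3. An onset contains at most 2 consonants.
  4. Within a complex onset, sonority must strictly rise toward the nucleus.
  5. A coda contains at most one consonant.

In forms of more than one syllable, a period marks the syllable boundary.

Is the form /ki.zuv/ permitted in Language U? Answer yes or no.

/ki.zuv/ — σ1 onset /k/, coda /∅/ ok; σ2 onset /z/, coda /v/ ok → permitted

yes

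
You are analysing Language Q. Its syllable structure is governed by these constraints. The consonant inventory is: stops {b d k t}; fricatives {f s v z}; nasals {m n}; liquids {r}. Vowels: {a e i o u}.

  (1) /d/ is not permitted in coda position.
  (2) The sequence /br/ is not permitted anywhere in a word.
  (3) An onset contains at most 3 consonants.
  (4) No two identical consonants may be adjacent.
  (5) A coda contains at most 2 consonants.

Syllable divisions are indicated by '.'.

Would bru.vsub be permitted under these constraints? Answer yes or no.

no

bru.vsub — violates constraint 2: contains banned sequence /br/ → not permitted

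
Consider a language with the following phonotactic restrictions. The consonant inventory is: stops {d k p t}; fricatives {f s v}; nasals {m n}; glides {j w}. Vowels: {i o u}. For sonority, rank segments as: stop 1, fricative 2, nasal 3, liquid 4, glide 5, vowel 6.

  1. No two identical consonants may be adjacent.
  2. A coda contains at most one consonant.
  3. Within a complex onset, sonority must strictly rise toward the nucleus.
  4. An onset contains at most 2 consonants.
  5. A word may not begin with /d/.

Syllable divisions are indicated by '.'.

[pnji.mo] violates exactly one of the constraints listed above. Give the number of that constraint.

4

[pnji.mo]: syllable 1 onset /pnj/ has 3 consonants (> 2).
This is a violation of constraint 4: "An onset contains at most 2 consonants."
The remaining constraints (1, 2, 3, 5) are satisfied.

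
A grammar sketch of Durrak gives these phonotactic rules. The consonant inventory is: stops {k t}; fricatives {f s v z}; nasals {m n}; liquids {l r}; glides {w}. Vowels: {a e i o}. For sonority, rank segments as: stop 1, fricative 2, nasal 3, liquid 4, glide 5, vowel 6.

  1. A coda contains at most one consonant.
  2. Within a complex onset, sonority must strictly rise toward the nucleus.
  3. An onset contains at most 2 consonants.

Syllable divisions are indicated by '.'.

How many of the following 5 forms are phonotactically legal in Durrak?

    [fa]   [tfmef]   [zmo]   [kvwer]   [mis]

[fa] — σ1 onset /f/, coda /∅/ ok → phonotactically legal
[tfmef] — violates constraint 3: syllable 1 onset /tfm/ has 3 consonants (> 2) → phonotactically illegal
[zmo] — σ1 onset /zm/ (2→3 rises), coda /∅/ ok → phonotactically legal
[kvwer] — violates constraint 3: syllable 1 onset /kvw/ has 3 consonants (> 2) → phonotactically illegal
[mis] — σ1 onset /m/, coda /s/ ok → phonotactically legal
Phonotactically legal: [fa], [zmo], [mis] → 3.

3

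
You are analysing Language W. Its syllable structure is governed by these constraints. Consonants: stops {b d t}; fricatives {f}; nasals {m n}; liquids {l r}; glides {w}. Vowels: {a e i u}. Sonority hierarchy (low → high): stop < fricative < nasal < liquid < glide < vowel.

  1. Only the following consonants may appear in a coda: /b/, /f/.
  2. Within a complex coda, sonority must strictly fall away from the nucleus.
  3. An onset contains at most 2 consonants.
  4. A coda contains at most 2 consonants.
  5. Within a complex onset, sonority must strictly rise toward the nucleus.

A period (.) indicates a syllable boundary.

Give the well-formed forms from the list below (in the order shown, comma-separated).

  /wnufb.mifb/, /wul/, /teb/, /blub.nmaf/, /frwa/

/teb/

/wnufb.mifb/ — violates constraint 5: syllable 1 onset /wn/: /w/ (glide, 5) → /n/ (nasal, 3) does not rise → ill-formed
/wul/ — violates constraint 1: syllable 1 coda contains /l/, which is not a licensed coda consonant → ill-formed
/teb/ — σ1 onset /t/, coda /b/ ok → well-formed
/blub.nmaf/ — violates constraint 5: syllable 2 onset /nm/: /n/ (nasal, 3) → /m/ (nasal, 3) does not rise → ill-formed
/frwa/ — violates constraint 3: syllable 1 onset /frw/ has 3 consonants (> 2) → ill-formed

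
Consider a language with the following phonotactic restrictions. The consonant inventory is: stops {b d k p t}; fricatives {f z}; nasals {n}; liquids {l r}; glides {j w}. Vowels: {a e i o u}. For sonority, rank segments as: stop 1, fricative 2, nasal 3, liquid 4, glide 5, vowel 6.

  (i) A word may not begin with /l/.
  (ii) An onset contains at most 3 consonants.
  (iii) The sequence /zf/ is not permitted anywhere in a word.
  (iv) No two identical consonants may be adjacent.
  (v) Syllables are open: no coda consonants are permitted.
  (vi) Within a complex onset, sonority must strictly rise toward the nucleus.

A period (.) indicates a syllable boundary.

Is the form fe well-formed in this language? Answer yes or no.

fe — σ1 onset /f/, coda /∅/ ok → well-formed

yes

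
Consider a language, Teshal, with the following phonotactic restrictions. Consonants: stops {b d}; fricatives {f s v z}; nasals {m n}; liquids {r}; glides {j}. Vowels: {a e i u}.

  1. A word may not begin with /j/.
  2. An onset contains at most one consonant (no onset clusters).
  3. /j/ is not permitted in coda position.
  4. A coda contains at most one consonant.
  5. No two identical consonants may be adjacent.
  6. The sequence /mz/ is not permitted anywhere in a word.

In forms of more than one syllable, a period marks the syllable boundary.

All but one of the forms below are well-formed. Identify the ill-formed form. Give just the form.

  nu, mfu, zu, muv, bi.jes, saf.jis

nu — σ1 onset /n/, coda /∅/ ok → well-formed
mfu — violates constraint 2: syllable 1 onset /mf/ has 2 consonants (> 1) → ill-formed
zu — σ1 onset /z/, coda /∅/ ok → well-formed
muv — σ1 onset /m/, coda /v/ ok → well-formed
bi.jes — σ1 onset /b/, coda /∅/ ok; σ2 onset /j/, coda /s/ ok → well-formed
saf.jis — σ1 onset /s/, coda /f/ ok; σ2 onset /j/, coda /s/ ok → well-formed

mfu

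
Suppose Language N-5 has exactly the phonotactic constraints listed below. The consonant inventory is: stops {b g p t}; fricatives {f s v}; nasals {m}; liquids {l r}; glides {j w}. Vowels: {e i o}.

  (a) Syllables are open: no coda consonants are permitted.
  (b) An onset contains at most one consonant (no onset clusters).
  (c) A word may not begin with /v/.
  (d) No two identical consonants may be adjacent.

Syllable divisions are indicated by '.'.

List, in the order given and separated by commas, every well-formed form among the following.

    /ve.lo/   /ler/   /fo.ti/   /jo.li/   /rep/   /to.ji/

/fo.ti/, /jo.li/, /to.ji/

/ve.lo/ — violates constraint (c): word begins with /v/ → ill-formed
/ler/ — violates constraint (a): syllable 1 coda /r/ has 1 consonant (> 0) → ill-formed
/fo.ti/ — σ1 onset /f/, coda /∅/ ok; σ2 onset /t/, coda /∅/ ok → well-formed
/jo.li/ — σ1 onset /j/, coda /∅/ ok; σ2 onset /l/, coda /∅/ ok → well-formed
/rep/ — violates constraint (a): syllable 1 coda /p/ has 1 consonant (> 0) → ill-formed
/to.ji/ — σ1 onset /t/, coda /∅/ ok; σ2 onset /j/, coda /∅/ ok → well-formed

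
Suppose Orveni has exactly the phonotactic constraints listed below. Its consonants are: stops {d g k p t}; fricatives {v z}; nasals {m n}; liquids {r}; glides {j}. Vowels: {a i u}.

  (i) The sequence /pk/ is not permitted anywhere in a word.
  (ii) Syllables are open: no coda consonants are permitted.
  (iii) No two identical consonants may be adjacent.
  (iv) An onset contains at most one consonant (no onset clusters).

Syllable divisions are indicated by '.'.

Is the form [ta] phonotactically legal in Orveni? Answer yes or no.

[ta] — σ1 onset /t/, coda /∅/ ok → phonotactically legal

yes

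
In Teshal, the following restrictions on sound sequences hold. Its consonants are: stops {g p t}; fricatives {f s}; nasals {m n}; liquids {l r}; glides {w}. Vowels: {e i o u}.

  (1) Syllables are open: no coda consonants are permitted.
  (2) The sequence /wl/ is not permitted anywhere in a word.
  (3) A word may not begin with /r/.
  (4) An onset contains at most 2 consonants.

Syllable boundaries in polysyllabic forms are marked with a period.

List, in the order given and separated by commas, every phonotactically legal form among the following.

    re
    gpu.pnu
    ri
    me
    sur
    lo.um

re — violates constraint 3: word begins with /r/ → phonotactically illegal
gpu.pnu — σ1 onset /gp/ (2C), coda /∅/ ok; σ2 onset /pn/ (2C), coda /∅/ ok → phonotactically legal
ri — violates constraint 3: word begins with /r/ → phonotactically illegal
me — σ1 onset /m/, coda /∅/ ok → phonotactically legal
sur — violates constraint 1: syllable 1 coda /r/ has 1 consonant (> 0) → phonotactically illegal
lo.um — violates constraint 1: syllable 2 coda /m/ has 1 consonant (> 0) → phonotactically illegal

gpu.pnu, me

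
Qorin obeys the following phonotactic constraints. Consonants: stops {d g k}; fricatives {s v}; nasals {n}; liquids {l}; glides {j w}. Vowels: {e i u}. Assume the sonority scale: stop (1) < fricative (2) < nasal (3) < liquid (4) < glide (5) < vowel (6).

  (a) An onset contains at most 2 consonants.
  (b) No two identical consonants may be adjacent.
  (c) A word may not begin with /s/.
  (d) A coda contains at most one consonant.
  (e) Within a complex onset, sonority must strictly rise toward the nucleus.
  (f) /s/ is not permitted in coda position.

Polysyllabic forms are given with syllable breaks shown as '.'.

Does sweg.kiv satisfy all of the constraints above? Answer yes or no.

sweg.kiv — violates constraint (c): word begins with /s/ → not permitted

no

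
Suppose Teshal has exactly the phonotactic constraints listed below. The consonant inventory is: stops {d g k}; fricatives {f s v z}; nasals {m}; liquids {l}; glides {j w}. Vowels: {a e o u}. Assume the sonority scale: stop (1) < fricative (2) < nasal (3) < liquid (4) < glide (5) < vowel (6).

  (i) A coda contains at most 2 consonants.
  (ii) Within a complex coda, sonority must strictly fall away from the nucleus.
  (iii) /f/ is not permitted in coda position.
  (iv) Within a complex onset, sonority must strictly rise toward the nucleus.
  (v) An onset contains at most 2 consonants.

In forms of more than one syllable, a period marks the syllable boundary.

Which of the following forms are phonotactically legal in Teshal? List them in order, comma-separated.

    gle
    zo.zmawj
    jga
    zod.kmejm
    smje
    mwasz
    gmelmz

gle — σ1 onset /gl/ (1→4 rises), coda /∅/ ok → phonotactically legal
zo.zmawj — violates constraint (ii): syllable 2 coda /wj/: /w/ (glide, 5) → /j/ (glide, 5) does not fall → phonotactically illegal
jga — violates constraint (iv): syllable 1 onset /jg/: /j/ (glide, 5) → /g/ (stop, 1) does not rise → phonotactically illegal
zod.kmejm — σ1 onset /z/, coda /d/ ok; σ2 onset /km/ (1→3 rises), coda /jm/ (5→3 falls) ok → phonotactically legal
smje — violates constraint (v): syllable 1 onset /smj/ has 3 consonants (> 2) → phonotactically illegal
mwasz — violates constraint (ii): syllable 1 coda /sz/: /s/ (fricative, 2) → /z/ (fricative, 2) does not fall → phonotactically illegal
gmelmz — violates constraint (i): syllable 1 coda /lmz/ has 3 consonants (> 2) → phonotactically illegal

gle, zod.kmejm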